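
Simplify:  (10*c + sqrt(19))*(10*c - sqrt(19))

Difference of squares with P = 10*c, Q = sqrt(19).

100*c^2 - 19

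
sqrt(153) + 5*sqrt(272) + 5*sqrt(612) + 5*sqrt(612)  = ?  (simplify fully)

83*sqrt(17)

sqrt(153) = 3*sqrt(17); 5*sqrt(272) = 20*sqrt(17); 5*sqrt(612) = 30*sqrt(17); 5*sqrt(612) = 30*sqrt(17)
Combine: (3 + 20 + 30 + 30)·sqrt(17) = 83*sqrt(17)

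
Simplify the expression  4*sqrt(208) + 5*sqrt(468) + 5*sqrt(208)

66*sqrt(13)

4*sqrt(208) = 16*sqrt(13); 5*sqrt(468) = 30*sqrt(13); 5*sqrt(208) = 20*sqrt(13)
Combine: (16 + 30 + 20)·sqrt(13) = 66*sqrt(13)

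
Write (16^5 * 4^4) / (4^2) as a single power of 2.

2^24

16^5 = 2^20; 4^4 = 2^8; 4^2 = 2^4
Combine exponents: 2^24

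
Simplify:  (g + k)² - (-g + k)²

4*g*k

Binomially expand both and collect terms in k, g.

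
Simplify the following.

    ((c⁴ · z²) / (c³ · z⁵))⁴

Inside the bracket: c¹ · (z^-3)
Raise to the power 4: c⁴ · (z^-12)

c⁴/z^12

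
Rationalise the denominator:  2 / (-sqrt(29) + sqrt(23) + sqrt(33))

(-54*sqrt(29) + 38*sqrt(33) + 78*sqrt(23) + 4*sqrt(22011))/2307

Group as (sqrt(23) + sqrt(33)) - sqrt(29); multiply by (sqrt(23) + sqrt(33)) + sqrt(29), then rationalise the remaining surd.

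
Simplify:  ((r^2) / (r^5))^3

r^(-9)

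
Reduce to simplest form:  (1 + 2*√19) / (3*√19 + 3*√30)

Multiply numerator and denominator by -3*√30 + 3*√19.
Denominator becomes -99; numerator becomes -6*√570 - 3*√30 + 3*√19 + 114.

(-38 - √19 + √30 + 2*√570)/33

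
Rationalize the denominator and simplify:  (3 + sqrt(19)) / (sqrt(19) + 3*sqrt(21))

Multiply numerator and denominator by -3*sqrt(21) + sqrt(19).
Denominator becomes -170; numerator becomes -3*sqrt(399) - 9*sqrt(21) + 3*sqrt(19) + 19.

(-19 - 3*sqrt(19) + 9*sqrt(21) + 3*sqrt(399))/170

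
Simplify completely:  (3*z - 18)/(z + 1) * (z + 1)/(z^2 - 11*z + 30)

3/(z - 5)

Factor: 3*z - 18 = 3*(z - 6);  z^2 - 11*z + 30 = (z - 6)*(z - 5)
Cancel the common factors (z - 6), (z + 1).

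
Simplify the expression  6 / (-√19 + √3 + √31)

Group as (√3 + √31) - √19; multiply by (√3 + √31) + √19, then rationalise the remaining surd.

(-30*√19 - 18*√31 + 94*√3 + 4*√1767)/49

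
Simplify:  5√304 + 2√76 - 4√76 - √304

12*√19

5√304 = 20*√19; 2√76 = 4*√19; 4√76 = 8*√19; √304 = 4*√19
Combine: (20 + 4 - 8 - 4)·√19 = 12*√19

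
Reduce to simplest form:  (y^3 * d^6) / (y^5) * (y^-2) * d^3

d^9/y^4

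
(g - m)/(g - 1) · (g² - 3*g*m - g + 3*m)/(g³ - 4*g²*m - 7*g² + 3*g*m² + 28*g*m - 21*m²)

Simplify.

1/(g - 7)

Factor: g² - 3*g*m - g + 3*m = (g - 1)·(g - 3*m);  g³ - 4*g²*m - 7*g² + 3*g*m² + 28*g*m - 21*m² = (g - 3*m)·(g - 7)·(g - m)
Cancel the common factors (g - 1), (g - 3*m), (g - m).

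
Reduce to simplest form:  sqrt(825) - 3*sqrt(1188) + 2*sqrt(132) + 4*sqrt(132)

sqrt(825) = 5*sqrt(33); 3*sqrt(1188) = 18*sqrt(33); 2*sqrt(132) = 4*sqrt(33); 4*sqrt(132) = 8*sqrt(33)
Combine: (5 - 18 + 4 + 8)·sqrt(33) = -sqrt(33)

-sqrt(33)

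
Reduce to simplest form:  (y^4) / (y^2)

y^2

Quotient: y^2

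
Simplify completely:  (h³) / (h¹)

Quotient: h²

h²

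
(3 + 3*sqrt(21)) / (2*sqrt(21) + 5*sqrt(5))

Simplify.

Multiply numerator and denominator by -5*sqrt(5) + 2*sqrt(21).
Denominator becomes -41; numerator becomes -15*sqrt(105) - 15*sqrt(5) + 6*sqrt(21) + 126.

(-126 - 6*sqrt(21) + 15*sqrt(5) + 15*sqrt(105))/41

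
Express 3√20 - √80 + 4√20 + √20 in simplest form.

12*√5

3√20 = 6*√5; √80 = 4*√5; 4√20 = 8*√5; √20 = 2*√5
Combine: (6 - 4 + 8 + 2)·√5 = 12*√5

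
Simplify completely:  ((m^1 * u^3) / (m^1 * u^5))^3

u^(-6)

Inside the bracket: (u^-2)
Raise to the power 3: (u^-6)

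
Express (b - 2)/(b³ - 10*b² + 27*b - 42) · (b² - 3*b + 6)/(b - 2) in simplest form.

1/(b - 7)

Factor: b³ - 10*b² + 27*b - 42 = (b - 7)·(b² - 3*b + 6)
Cancel the common factors (b² - 3*b + 6), (b - 2).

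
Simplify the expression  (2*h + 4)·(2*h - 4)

Difference of squares with P = 2*h, Q = 4.

4*h² - 16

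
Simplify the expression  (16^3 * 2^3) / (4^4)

2^7

16^3 = 2^12; 2^3 = 2^3; 4^4 = 2^8
Combine exponents: 2^7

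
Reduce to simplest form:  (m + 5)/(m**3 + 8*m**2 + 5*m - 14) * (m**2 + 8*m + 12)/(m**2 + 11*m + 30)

1/(m**2 + 6*m - 7)

Factor: m**3 + 8*m**2 + 5*m - 14 = (m - 1)*(m + 2)*(m + 7);  m**2 + 8*m + 12 = (m + 6)*(m + 2);  m**2 + 11*m + 30 = (m + 6)*(m + 5)
Cancel the common factors (m + 5), (m + 6), (m + 2).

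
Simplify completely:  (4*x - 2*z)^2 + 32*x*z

After expansion: 16*x^2 + 16*x*z + 4*z^2 — a perfect-square trinomial.

4*(2*x + z)^2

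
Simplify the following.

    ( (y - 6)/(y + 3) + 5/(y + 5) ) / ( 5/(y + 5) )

(y^2 + 4*y - 15)/(5*y + 15)

Numerator: (y - 6)/(y + 3) + 5/(y + 5) = (y^2 + 4*y - 15)/(y^2 + 8*y + 15)
Denominator: 5/(y + 5) = 5/(y + 5)
Divide: ((y^2 + 4*y - 15)/(y^2 + 8*y + 15)) · (y/5 + 1) = (y^2 + 4*y - 15)/(5*y + 15)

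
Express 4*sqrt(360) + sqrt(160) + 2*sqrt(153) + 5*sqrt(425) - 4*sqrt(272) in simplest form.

15*sqrt(17) + 28*sqrt(10)

4*sqrt(360) = 24*sqrt(10); sqrt(160) = 4*sqrt(10); 2*sqrt(153) = 6*sqrt(17); 5*sqrt(425) = 25*sqrt(17); 4*sqrt(272) = 16*sqrt(17)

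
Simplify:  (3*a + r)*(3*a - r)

9*a^2 - r^2

Difference of squares with P = 3*a, Q = r.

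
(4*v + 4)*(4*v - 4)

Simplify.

16*v^2 - 16

Difference of squares with P = 4*v, Q = 4.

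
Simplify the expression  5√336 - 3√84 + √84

16*√21

5√336 = 20*√21; 3√84 = 6*√21; √84 = 2*√21
Combine: (20 - 6 + 2)·√21 = 16*√21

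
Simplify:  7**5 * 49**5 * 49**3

7**21

7**5 = 7**5; 49**5 = 7**10; 49**3 = 7**6
Combine exponents: 7**21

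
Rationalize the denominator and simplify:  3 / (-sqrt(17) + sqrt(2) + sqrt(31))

(-69*sqrt(2) - 3*sqrt(1054) + 24*sqrt(17) + 18*sqrt(31))/4

Group as (sqrt(2) + sqrt(31)) - sqrt(17); multiply by (sqrt(2) + sqrt(31)) + sqrt(17), then rationalise the remaining surd.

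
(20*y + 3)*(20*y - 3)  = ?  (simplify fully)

400*y^2 - 9

Product of conjugates: (P+Q)(P-Q) = P^2 - Q^2.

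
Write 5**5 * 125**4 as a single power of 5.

5**17

5**5 = 5**5; 125**4 = 5**12
Combine exponents: 5**17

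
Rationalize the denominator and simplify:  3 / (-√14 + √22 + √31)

(-117*√14 + 15*√31 + 69*√22 + 12*√2387)/1207

Group as (√22 + √31) - √14; multiply by (√22 + √31) + √14, then rationalise the remaining surd.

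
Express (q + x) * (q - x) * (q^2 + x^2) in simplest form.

Pair the conjugate factors: (q+x)(q-x) = q^2 - x^2, then repeat with the next factor.

q^4 - x^4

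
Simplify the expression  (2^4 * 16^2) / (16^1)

2^8

2^4 = 2^4; 16^2 = 2^8; 16^1 = 2^4
Combine exponents: 2^8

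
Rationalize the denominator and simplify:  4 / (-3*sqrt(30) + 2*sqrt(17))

Multiply numerator and denominator by 2*sqrt(17) + 3*sqrt(30).
Denominator becomes -202; numerator becomes 8*sqrt(17) + 12*sqrt(30).

(-6*sqrt(30) - 4*sqrt(17))/101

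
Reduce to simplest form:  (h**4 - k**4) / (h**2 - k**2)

Factor h**4 - k**4 and cancel (h**2 - k**2).

h**2 + k**2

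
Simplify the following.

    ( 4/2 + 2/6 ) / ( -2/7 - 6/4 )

-98/75

Numerator: 4/2 + 2/6 = 7/3
Denominator: -2/7 - 6/4 = -25/14
Divide: (7/3) · (-14/25) = -98/75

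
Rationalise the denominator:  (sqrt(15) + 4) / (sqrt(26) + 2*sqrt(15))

Multiply numerator and denominator by -sqrt(26) + 2*sqrt(15).
Denominator becomes 34; numerator becomes -4*sqrt(26) - sqrt(390) + 30 + 8*sqrt(15).

(-4*sqrt(26) - sqrt(390) + 30 + 8*sqrt(15))/34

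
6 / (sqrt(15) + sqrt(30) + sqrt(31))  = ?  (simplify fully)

(-45*sqrt(62) + 21*sqrt(31) + 24*sqrt(30) + 69*sqrt(15))/401

Group as (sqrt(30) + sqrt(31)) + sqrt(15); multiply by (sqrt(30) + sqrt(31)) - sqrt(15), then rationalise the remaining surd.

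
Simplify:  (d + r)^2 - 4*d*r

(d - r)^2

Expand the square and combine the 4*d*r term.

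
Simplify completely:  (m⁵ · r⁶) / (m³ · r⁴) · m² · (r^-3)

m⁴/r

Quotient: m² · r²
Multiply by m² · (r^-3): add exponents.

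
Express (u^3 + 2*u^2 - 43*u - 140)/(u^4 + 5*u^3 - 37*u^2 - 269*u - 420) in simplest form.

1/(u + 3)

Factor: u^3 + 2*u^2 - 43*u - 140 = (u + 5)*(u - 7)*(u + 4);  u^4 + 5*u^3 - 37*u^2 - 269*u - 420 = (u + 5)*(u + 4)*(u + 3)*(u - 7)
Cancel the common factors (u - 7), (u + 5), (u + 4).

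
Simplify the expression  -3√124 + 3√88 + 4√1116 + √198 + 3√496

9*√22 + 30*√31

3√124 = 6*√31; 3√88 = 6*√22; 4√1116 = 24*√31; √198 = 3*√22; 3√496 = 12*√31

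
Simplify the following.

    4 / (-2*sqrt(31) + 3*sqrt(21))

(8*sqrt(31) + 12*sqrt(21))/65

Multiply numerator and denominator by 2*sqrt(31) + 3*sqrt(21).
Denominator becomes 65; numerator becomes 8*sqrt(31) + 12*sqrt(21).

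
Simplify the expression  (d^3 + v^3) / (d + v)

d^2 - d*v + v^2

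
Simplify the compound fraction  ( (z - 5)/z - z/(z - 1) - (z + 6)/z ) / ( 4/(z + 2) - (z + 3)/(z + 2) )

(z^3 + 13*z^2 + 11*z - 22)/(z^3 - 2*z^2 + z)

Numerator: (z - 5)/z - z/(z - 1) - (z + 6)/z = (-z^2 - 11*z + 11)/(z^2 - z)
Denominator: 4/(z + 2) - (z + 3)/(z + 2) = (-z + 1)/(z + 2)
Divide: ((-z^2 - 11*z + 11)/(z^2 - z)) · ((z + 2)/(-z + 1)) = (z^3 + 13*z^2 + 11*z - 22)/(z^3 - 2*z^2 + z)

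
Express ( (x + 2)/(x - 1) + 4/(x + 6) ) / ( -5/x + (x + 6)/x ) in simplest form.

(x^3 + 12*x^2 + 8*x)/(x^3 + 6*x^2 - x - 6)

Numerator: (x + 2)/(x - 1) + 4/(x + 6) = (x^2 + 12*x + 8)/(x^2 + 5*x - 6)
Denominator: -5/x + (x + 6)/x = (x + 1)/x
Divide: ((x^2 + 12*x + 8)/(x^2 + 5*x - 6)) · (x/(x + 1)) = (x^3 + 12*x^2 + 8*x)/(x^3 + 6*x^2 - x - 6)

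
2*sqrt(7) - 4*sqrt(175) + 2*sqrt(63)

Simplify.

2*sqrt(7) = 2*sqrt(7); 4*sqrt(175) = 20*sqrt(7); 2*sqrt(63) = 6*sqrt(7)
Combine: (2 - 20 + 6)·sqrt(7) = -12*sqrt(7)

-12*sqrt(7)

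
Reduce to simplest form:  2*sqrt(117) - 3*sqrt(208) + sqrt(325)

-sqrt(13)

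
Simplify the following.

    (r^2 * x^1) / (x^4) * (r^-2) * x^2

Quotient: r^2 * (x^-3)
Multiply by (r^-2) * x^2: add exponents.

1/x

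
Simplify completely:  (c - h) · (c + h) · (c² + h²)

c⁴ - h⁴

(c+h)(c-h) = c² - h²; continue pairing.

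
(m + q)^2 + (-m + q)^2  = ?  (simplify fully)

2*m^2 + 2*q^2

Write as f(q,m) + f(q,-m) and expand.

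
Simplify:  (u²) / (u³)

Quotient: (u^-1)

1/u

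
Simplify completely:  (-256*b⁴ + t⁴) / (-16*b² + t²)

16*b² + t²

Difference of fourth powers: factor out (-16*b² + t²).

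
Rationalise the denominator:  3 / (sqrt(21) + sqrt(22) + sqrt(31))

Group as (sqrt(21) + sqrt(22)) + sqrt(31); multiply by (sqrt(21) + sqrt(22)) - sqrt(31), then rationalise the remaining surd.

(-sqrt(14322) + 6*sqrt(31) + 15*sqrt(22) + 16*sqrt(21))/284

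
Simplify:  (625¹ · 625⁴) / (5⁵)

5^15

625¹ = 5^4; 625⁴ = 5^16; 5⁵ = 5^5
Combine exponents: 5^15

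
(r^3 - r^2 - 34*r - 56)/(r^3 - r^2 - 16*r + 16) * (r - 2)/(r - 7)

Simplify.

(r^2 - 4)/(r^2 - 5*r + 4)

Factor: r^3 - r^2 - 34*r - 56 = (r + 4)*(r + 2)*(r - 7);  r^3 - r^2 - 16*r + 16 = (r - 4)*(r + 4)*(r - 1)
Cancel the common factors (r + 4), (r - 7).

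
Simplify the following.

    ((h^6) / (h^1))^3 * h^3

h^18

Inside the bracket: h^5
Raise to the power 3: h^15
Multiply by h^3: add exponents.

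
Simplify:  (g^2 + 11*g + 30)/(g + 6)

g + 5

Factor: g^2 + 11*g + 30 = (g + 6)*(g + 5)
Cancel the common factor (g + 6).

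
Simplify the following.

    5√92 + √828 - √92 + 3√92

5√92 = 10*√23; √828 = 6*√23; √92 = 2*√23; 3√92 = 6*√23
Combine: (10 + 6 - 2 + 6)·√23 = 20*√23

20*√23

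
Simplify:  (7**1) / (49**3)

7**1 = 7**1; 49**3 = 7**6
Combine exponents: 7**(-5)

7**(-5)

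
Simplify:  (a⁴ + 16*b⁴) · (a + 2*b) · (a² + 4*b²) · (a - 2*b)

Telescope via difference of squares: (a+(2*b))(a-(2*b)) = a² - 4*b², then repeat with the next factor.

a⁸ - 256*b⁸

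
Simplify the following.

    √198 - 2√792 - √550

√198 = 3*√22; 2√792 = 12*√22; √550 = 5*√22
Combine: (3 - 12 - 5)·√22 = -14*√22

-14*√22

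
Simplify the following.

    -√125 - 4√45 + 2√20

-13*√5

√125 = 5*√5; 4√45 = 12*√5; 2√20 = 4*√5
Combine: (-5 - 12 + 4)·√5 = -13*√5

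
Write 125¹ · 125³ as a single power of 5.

5^12

125¹ = 5^3; 125³ = 5^9
Combine exponents: 5^12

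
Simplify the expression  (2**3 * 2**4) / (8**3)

2**3 = 2**3; 2**4 = 2**4; 8**3 = 2**9
Combine exponents: 2**(-2)

2**(-2)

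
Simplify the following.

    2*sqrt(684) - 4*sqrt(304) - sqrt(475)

-9*sqrt(19)

2*sqrt(684) = 12*sqrt(19); 4*sqrt(304) = 16*sqrt(19); sqrt(475) = 5*sqrt(19)
Combine: (12 - 16 - 5)·sqrt(19) = -9*sqrt(19)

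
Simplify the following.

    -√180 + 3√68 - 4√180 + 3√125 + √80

√180 = 6*√5; 3√68 = 6*√17; 4√180 = 24*√5; 3√125 = 15*√5; √80 = 4*√5

-11*√5 + 6*√17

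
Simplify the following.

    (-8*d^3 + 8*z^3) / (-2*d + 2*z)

4*d^2 + 4*d*z + 4*z^2

Apply the difference-of-cubes factorisation and cancel (-2*d + 2*z).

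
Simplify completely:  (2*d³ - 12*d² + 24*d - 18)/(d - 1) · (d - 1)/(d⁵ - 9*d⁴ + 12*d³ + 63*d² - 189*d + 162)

2/(d² - 3*d - 18)

Factor: 2*d³ - 12*d² + 24*d - 18 = 2·(d - 3)·(d² - 3*d + 3);  d⁵ - 9*d⁴ + 12*d³ + 63*d² - 189*d + 162 = (d² - 3*d + 3)·(d - 3)·(d - 6)·(d + 3)
Cancel the common factors (d² - 3*d + 3), (d - 3), (d - 1).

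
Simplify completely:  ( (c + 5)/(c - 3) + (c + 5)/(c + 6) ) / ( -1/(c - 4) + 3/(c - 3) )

Numerator: (c + 5)/(c - 3) + (c + 5)/(c + 6) = (2*c² + 13*c + 15)/(c² + 3*c - 18)
Denominator: -1/(c - 4) + 3/(c - 3) = (2*c - 9)/(c² - 7*c + 12)
Divide: ((2*c² + 13*c + 15)/(c² + 3*c - 18)) · ((c² - 7*c + 12)/(2*c - 9)) = (2*c³ + 5*c² - 37*c - 60)/(2*c² + 3*c - 54)

(2*c³ + 5*c² - 37*c - 60)/(2*c² + 3*c - 54)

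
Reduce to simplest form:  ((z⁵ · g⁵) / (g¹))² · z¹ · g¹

Inside the bracket: z⁵ · g⁴
Raise to the power 2: z^10 · g⁸
Multiply by z¹ · g¹: add exponents.

g⁹*z^11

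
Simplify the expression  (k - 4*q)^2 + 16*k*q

After expansion: k^2 + 8*k*q + 16*q^2 — a perfect-square trinomial.

(k + 4*q)^2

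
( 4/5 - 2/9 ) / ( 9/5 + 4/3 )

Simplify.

26/141

Numerator: 4/5 - 2/9 = 26/45
Denominator: 9/5 + 4/3 = 47/15
Divide: (26/45) · (15/47) = 26/141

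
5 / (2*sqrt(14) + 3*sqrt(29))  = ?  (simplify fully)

(-2*sqrt(14) + 3*sqrt(29))/41

Multiply numerator and denominator by -2*sqrt(14) + 3*sqrt(29).
Denominator becomes 205; numerator becomes -10*sqrt(14) + 15*sqrt(29).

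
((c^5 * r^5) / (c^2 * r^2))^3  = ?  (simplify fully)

Inside the bracket: c^3 * r^3
Raise to the power 3: c^9 * r^9

c^9*r^9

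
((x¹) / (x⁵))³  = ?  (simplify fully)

x^(-12)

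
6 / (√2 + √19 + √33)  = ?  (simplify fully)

Group as (√2 + √33) + √19; multiply by (√2 + √33) - √19, then rationalise the remaining surd.

(-3*√1254 - 18*√33 + 24*√19 + 75*√2)/2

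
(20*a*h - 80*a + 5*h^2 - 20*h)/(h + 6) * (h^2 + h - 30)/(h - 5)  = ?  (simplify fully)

Factor: 20*a*h - 80*a + 5*h^2 - 20*h = 5*(4*a + h)*(h - 4);  h^2 + h - 30 = (h + 6)*(h - 5)
Cancel the common factors (h + 6), (h - 5).

20*a*h - 80*a + 5*h^2 - 20*h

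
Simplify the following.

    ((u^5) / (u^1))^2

Inside the bracket: u^4
Raise to the power 2: u^8

u^8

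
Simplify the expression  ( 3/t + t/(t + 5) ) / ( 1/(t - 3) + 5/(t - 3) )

Numerator: 3/t + t/(t + 5) = (t**2 + 3*t + 15)/(t**2 + 5*t)
Denominator: 1/(t - 3) + 5/(t - 3) = 6/(t - 3)
Divide: ((t**2 + 3*t + 15)/(t**2 + 5*t)) · (t/6 - 1/2) = (t**3 + 6*t - 45)/(6*t**2 + 30*t)

(t**3 + 6*t - 45)/(6*t**2 + 30*t)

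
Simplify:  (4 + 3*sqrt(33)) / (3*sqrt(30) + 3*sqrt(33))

(-9*sqrt(110) - 4*sqrt(30) + 4*sqrt(33) + 99)/9

Multiply numerator and denominator by -3*sqrt(30) + 3*sqrt(33).
Denominator becomes 27; numerator becomes -27*sqrt(110) - 12*sqrt(30) + 12*sqrt(33) + 297.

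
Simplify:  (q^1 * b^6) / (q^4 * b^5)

b/q^3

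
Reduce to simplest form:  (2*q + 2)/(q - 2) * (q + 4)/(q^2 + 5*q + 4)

2/(q - 2)

Factor: 2*q + 2 = 2*(q + 1);  q^2 + 5*q + 4 = (q + 1)*(q + 4)
Cancel the common factors (q + 1), (q + 4).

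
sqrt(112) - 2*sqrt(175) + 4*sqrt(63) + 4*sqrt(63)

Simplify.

sqrt(112) = 4*sqrt(7); 2*sqrt(175) = 10*sqrt(7); 4*sqrt(63) = 12*sqrt(7); 4*sqrt(63) = 12*sqrt(7)
Combine: (4 - 10 + 12 + 12)·sqrt(7) = 18*sqrt(7)

18*sqrt(7)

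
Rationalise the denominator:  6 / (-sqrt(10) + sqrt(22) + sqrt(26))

(-57*sqrt(10) + 9*sqrt(26) + 21*sqrt(22) + 6*sqrt(1430))/211

Group as (sqrt(22) + sqrt(26)) - sqrt(10); multiply by (sqrt(22) + sqrt(26)) + sqrt(10), then rationalise the remaining surd.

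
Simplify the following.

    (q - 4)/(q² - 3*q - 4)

1/(q + 1)

Factor: q² - 3*q - 4 = (q - 4)·(q + 1)
Cancel the common factor (q - 4).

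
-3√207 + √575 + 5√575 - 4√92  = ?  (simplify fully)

13*√23

3√207 = 9*√23; √575 = 5*√23; 5√575 = 25*√23; 4√92 = 8*√23
Combine: (-9 + 5 + 25 - 8)·√23 = 13*√23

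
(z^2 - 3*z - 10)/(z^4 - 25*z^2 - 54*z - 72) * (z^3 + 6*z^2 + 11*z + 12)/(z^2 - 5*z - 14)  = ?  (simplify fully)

Factor: z^2 - 3*z - 10 = (z - 5)*(z + 2);  z^4 - 25*z^2 - 54*z - 72 = (z + 4)*(z - 6)*(z^2 + 2*z + 3);  z^3 + 6*z^2 + 11*z + 12 = (z^2 + 2*z + 3)*(z + 4);  z^2 - 5*z - 14 = (z + 2)*(z - 7)
Cancel the common factors (z^2 + 2*z + 3), (z + 2), (z + 4).

(z - 5)/(z^2 - 13*z + 42)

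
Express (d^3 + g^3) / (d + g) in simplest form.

Factor as (a+b)(a^2-ab+b^2) with a=d, b=g.

d^2 - d*g + g^2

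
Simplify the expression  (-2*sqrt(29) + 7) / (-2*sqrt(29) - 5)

Multiply numerator and denominator by -5 + 2*sqrt(29).
Denominator becomes -91; numerator becomes -151 + 24*sqrt(29).

(-24*sqrt(29) + 151)/91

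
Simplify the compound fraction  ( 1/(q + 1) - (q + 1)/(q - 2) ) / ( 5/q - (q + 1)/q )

(q^3 + q^2 + 3*q)/(q^3 - 5*q^2 + 2*q + 8)

Numerator: 1/(q + 1) - (q + 1)/(q - 2) = (-q^2 - q - 3)/(q^2 - q - 2)
Denominator: 5/q - (q + 1)/q = (-q + 4)/q
Divide: ((-q^2 - q - 3)/(q^2 - q - 2)) · (q/(-q + 4)) = (q^3 + q^2 + 3*q)/(q^3 - 5*q^2 + 2*q + 8)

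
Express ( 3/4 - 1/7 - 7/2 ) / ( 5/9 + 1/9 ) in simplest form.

Numerator: 3/4 - 1/7 - 7/2 = -81/28
Denominator: 5/9 + 1/9 = 2/3
Divide: (-81/28) · (3/2) = -243/56

-243/56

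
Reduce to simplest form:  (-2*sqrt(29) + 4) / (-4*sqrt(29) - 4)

Multiply numerator and denominator by -4 + 4*sqrt(29).
Denominator becomes -448; numerator becomes -248 + 24*sqrt(29).

(-3*sqrt(29) + 31)/56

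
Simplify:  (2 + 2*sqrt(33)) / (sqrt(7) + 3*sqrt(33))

(-sqrt(231) - sqrt(7) + 3*sqrt(33) + 99)/145

Multiply numerator and denominator by -sqrt(7) + 3*sqrt(33).
Denominator becomes 290; numerator becomes -2*sqrt(231) - 2*sqrt(7) + 6*sqrt(33) + 198.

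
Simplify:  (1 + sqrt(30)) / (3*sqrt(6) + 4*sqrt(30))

(-18*sqrt(5) - 3*sqrt(6) + 4*sqrt(30) + 120)/426

Multiply numerator and denominator by -3*sqrt(6) + 4*sqrt(30).
Denominator becomes 426; numerator becomes -18*sqrt(5) - 3*sqrt(6) + 4*sqrt(30) + 120.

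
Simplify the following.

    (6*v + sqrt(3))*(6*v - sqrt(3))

Difference of squares with P = 6*v, Q = sqrt(3).

36*v^2 - 3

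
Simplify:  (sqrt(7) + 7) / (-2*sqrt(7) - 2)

-sqrt(7)/2

Multiply numerator and denominator by -2 + 2*sqrt(7).
Denominator becomes -24; numerator becomes 12*sqrt(7).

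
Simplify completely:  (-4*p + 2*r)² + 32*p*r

Expand the square and combine the 32*p*r term.

4*(2*p + r)²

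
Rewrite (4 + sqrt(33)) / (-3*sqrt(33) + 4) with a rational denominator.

(-115 - 16*sqrt(33))/281

Multiply numerator and denominator by 4 + 3*sqrt(33).
Denominator becomes -281; numerator becomes 16*sqrt(33) + 115.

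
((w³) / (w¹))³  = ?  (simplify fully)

w⁶

Inside the bracket: w²
Raise to the power 3: w⁶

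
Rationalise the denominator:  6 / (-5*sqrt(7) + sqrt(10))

(-10*sqrt(7) - 2*sqrt(10))/55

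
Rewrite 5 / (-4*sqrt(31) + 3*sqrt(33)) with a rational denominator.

Multiply numerator and denominator by 3*sqrt(33) + 4*sqrt(31).
Denominator becomes -199; numerator becomes 15*sqrt(33) + 20*sqrt(31).

(-20*sqrt(31) - 15*sqrt(33))/199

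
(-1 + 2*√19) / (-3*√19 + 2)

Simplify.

(-112 - √19)/167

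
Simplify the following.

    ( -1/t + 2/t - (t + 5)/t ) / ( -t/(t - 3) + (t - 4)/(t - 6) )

Numerator: -1/t + 2/t - (t + 5)/t = (-t - 4)/t
Denominator: -t/(t - 3) + (t - 4)/(t - 6) = (-t + 12)/(t² - 9*t + 18)
Divide: ((-t - 4)/t) · ((t² - 9*t + 18)/(-t + 12)) = (t³ - 5*t² - 18*t + 72)/(t² - 12*t)

(t³ - 5*t² - 18*t + 72)/(t² - 12*t)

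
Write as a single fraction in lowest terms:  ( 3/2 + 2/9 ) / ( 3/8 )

Numerator: 3/2 + 2/9 = 31/18
Denominator: 3/8 = 3/8
Divide: (31/18) · (8/3) = 124/27

124/27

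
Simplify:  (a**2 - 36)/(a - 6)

a + 6

Factor: a**2 - 36 = (a + 6)*(a - 6)
Cancel the common factor (a - 6).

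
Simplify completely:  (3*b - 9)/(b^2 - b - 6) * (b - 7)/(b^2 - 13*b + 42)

3/(b^2 - 4*b - 12)

Factor: 3*b - 9 = 3*(b - 3);  b^2 - b - 6 = (b - 3)*(b + 2);  b^2 - 13*b + 42 = (b - 7)*(b - 6)
Cancel the common factors (b - 3), (b - 7).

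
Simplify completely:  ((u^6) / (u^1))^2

u^10

Inside the bracket: u^5
Raise to the power 2: u^10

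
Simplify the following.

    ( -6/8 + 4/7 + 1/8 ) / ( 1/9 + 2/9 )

Numerator: -6/8 + 4/7 + 1/8 = -3/56
Denominator: 1/9 + 2/9 = 1/3
Divide: (-3/56) · (3) = -9/56

-9/56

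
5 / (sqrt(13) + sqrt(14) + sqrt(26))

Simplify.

(-260*sqrt(7) + 5*sqrt(26) + 125*sqrt(14) + 135*sqrt(13))/727

Group as (sqrt(13) + sqrt(14)) + sqrt(26); multiply by (sqrt(13) + sqrt(14)) - sqrt(26), then rationalise the remaining surd.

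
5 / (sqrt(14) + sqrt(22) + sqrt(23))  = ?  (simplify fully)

Group as (sqrt(14) + sqrt(22)) + sqrt(23); multiply by (sqrt(14) + sqrt(22)) - sqrt(23), then rationalise the remaining surd.

(-20*sqrt(1771) + 65*sqrt(23) + 75*sqrt(22) + 155*sqrt(14))/1063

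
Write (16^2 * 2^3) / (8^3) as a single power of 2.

16^2 = 2^8; 2^3 = 2^3; 8^3 = 2^9
Combine exponents: 2^2

2^2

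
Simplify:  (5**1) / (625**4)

5**(-15)

5**1 = 5**1; 625**4 = 5**16
Combine exponents: 5**(-15)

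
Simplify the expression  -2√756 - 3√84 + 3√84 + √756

-6*√21

2√756 = 12*√21; 3√84 = 6*√21; 3√84 = 6*√21; √756 = 6*√21
Combine: (-12 - 6 + 6 + 6)·√21 = -6*√21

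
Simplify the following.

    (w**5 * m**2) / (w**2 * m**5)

w**3/m**3

Quotient: w**3 * (m**-3)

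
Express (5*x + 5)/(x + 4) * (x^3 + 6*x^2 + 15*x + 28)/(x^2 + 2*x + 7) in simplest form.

5*x + 5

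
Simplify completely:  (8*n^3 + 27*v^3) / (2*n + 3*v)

4*n^2 - 6*n*v + 9*v^2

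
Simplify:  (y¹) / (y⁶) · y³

y^(-2)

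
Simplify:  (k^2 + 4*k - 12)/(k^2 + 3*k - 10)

(k + 6)/(k + 5)

Factor: k^2 + 4*k - 12 = (k - 2)*(k + 6);  k^2 + 3*k - 10 = (k - 2)*(k + 5)
Cancel the common factor (k - 2).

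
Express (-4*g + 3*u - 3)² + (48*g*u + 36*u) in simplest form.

(4*g + 3*u + 3)²

After expansion: 16*g² + 24*g*u + 24*g + 9*u² + 18*u + 9 — a perfect-square trinomial.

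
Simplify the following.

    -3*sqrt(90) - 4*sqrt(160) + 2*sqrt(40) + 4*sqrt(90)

-9*sqrt(10)

3*sqrt(90) = 9*sqrt(10); 4*sqrt(160) = 16*sqrt(10); 2*sqrt(40) = 4*sqrt(10); 4*sqrt(90) = 12*sqrt(10)
Combine: (-9 - 16 + 4 + 12)·sqrt(10) = -9*sqrt(10)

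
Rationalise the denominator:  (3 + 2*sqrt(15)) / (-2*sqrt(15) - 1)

(-57 - 4*sqrt(15))/59

Multiply numerator and denominator by -1 + 2*sqrt(15).
Denominator becomes -59; numerator becomes 4*sqrt(15) + 57.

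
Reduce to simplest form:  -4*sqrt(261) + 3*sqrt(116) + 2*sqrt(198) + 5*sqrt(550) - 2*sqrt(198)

4*sqrt(261) = 12*sqrt(29); 3*sqrt(116) = 6*sqrt(29); 2*sqrt(198) = 6*sqrt(22); 5*sqrt(550) = 25*sqrt(22); 2*sqrt(198) = 6*sqrt(22)

-6*sqrt(29) + 25*sqrt(22)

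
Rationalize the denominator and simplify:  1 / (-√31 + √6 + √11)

Group as (√6 + √11) - √31; multiply by (√6 + √11) + √31, then rationalise the remaining surd.

(7*√31 + 13*√11 + 18*√6 + √2046)/34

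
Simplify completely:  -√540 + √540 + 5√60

10*√15

√540 = 6*√15; √540 = 6*√15; 5√60 = 10*√15
Combine: (-6 + 6 + 10)·√15 = 10*√15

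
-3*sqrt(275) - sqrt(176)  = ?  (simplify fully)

3*sqrt(275) = 15*sqrt(11); sqrt(176) = 4*sqrt(11)
Combine: (-15 - 4)·sqrt(11) = -19*sqrt(11)

-19*sqrt(11)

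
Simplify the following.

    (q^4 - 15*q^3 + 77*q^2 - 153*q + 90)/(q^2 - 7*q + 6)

Factor: q^4 - 15*q^3 + 77*q^2 - 153*q + 90 = (q - 1)*(q - 5)*(q - 3)*(q - 6);  q^2 - 7*q + 6 = (q - 6)*(q - 1)
Cancel the common factors (q - 1), (q - 6).

q^2 - 8*q + 15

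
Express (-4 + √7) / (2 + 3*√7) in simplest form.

(-14*√7 + 29)/59

Multiply numerator and denominator by -3*√7 + 2.
Denominator becomes -59; numerator becomes -29 + 14*√7.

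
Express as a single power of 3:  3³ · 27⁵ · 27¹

3^21

3³ = 3^3; 27⁵ = 3^15; 27¹ = 3^3
Combine exponents: 3^21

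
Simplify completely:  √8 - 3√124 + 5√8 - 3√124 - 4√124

-20*√31 + 12*√2

√8 = 2*√2; 3√124 = 6*√31; 5√8 = 10*√2; 3√124 = 6*√31; 4√124 = 8*√31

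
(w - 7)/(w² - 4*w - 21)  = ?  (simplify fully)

1/(w + 3)

Factor: w² - 4*w - 21 = (w - 7)·(w + 3)
Cancel the common factor (w - 7).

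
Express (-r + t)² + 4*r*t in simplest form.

Expanding gives r² + 2*r*t + t², a perfect square.

(r + t)²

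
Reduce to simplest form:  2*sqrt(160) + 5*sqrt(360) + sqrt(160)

2*sqrt(160) = 8*sqrt(10); 5*sqrt(360) = 30*sqrt(10); sqrt(160) = 4*sqrt(10)
Combine: (8 + 30 + 4)·sqrt(10) = 42*sqrt(10)

42*sqrt(10)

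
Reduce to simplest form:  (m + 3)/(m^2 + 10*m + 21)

Factor: m^2 + 10*m + 21 = (m + 3)*(m + 7)
Cancel the common factor (m + 3).

1/(m + 7)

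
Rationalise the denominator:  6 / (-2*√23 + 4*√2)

(-√23 - 2*√2)/5

Multiply numerator and denominator by 4*√2 + 2*√23.
Denominator becomes -60; numerator becomes 24*√2 + 12*√23.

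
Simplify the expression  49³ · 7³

7^9

49³ = 7^6; 7³ = 7^3
Combine exponents: 7^9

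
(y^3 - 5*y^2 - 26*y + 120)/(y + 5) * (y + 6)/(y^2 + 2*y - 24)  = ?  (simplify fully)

y - 6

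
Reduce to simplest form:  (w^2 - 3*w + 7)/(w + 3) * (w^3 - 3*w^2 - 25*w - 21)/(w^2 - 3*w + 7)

w^2 - 6*w - 7

Factor: w^3 - 3*w^2 - 25*w - 21 = (w + 1)*(w + 3)*(w - 7)
Cancel the common factors (w^2 - 3*w + 7), (w + 3).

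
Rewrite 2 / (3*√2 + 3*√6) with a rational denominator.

(-√2 + √6)/6

Multiply numerator and denominator by -3*√2 + 3*√6.
Denominator becomes 36; numerator becomes -6*√2 + 6*√6.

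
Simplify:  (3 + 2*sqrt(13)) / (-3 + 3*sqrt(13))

Multiply numerator and denominator by -3*sqrt(13) - 3.
Denominator becomes -108; numerator becomes -87 - 15*sqrt(13).

(5*sqrt(13) + 29)/36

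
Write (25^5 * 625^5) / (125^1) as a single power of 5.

25^5 = 5^10; 625^5 = 5^20; 125^1 = 5^3
Combine exponents: 5^27

5^27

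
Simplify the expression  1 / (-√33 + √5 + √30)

(-√33 + 4*√30 + 29*√5 + 15*√22)/298

Group as (√5 + √30) - √33; multiply by (√5 + √30) + √33, then rationalise the remaining surd.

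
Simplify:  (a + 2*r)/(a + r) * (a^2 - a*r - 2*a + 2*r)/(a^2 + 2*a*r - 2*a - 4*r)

(a - r)/(a + r)

Factor: a^2 - a*r - 2*a + 2*r = (a - 2)*(a - r);  a^2 + 2*a*r - 2*a - 4*r = (a + 2*r)*(a - 2)
Cancel the common factors (a - 2), (a + 2*r).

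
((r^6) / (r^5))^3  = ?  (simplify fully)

Inside the bracket: r^1
Raise to the power 3: r^3

r^3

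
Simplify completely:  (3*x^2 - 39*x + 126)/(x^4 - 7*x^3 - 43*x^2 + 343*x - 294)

3/(x^2 + 6*x - 7)

Factor: 3*x^2 - 39*x + 126 = 3*(x - 7)*(x - 6);  x^4 - 7*x^3 - 43*x^2 + 343*x - 294 = (x + 7)*(x - 1)*(x - 7)*(x - 6)
Cancel the common factors (x - 6), (x - 7).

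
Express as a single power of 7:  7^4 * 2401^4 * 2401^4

7^36

7^4 = 7^4; 2401^4 = 7^16; 2401^4 = 7^16
Combine exponents: 7^36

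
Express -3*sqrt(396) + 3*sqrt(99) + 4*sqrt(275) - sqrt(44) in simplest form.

9*sqrt(11)

3*sqrt(396) = 18*sqrt(11); 3*sqrt(99) = 9*sqrt(11); 4*sqrt(275) = 20*sqrt(11); sqrt(44) = 2*sqrt(11)
Combine: (-18 + 9 + 20 - 2)·sqrt(11) = 9*sqrt(11)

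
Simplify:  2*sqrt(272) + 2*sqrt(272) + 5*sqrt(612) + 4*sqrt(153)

58*sqrt(17)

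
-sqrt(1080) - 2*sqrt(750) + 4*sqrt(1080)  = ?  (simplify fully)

sqrt(1080) = 6*sqrt(30); 2*sqrt(750) = 10*sqrt(30); 4*sqrt(1080) = 24*sqrt(30)
Combine: (-6 - 10 + 24)·sqrt(30) = 8*sqrt(30)

8*sqrt(30)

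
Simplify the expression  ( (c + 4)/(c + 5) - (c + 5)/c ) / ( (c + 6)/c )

(-6*c - 25)/(c^2 + 11*c + 30)

Numerator: (c + 4)/(c + 5) - (c + 5)/c = (-6*c - 25)/(c^2 + 5*c)
Denominator: (c + 6)/c = (c + 6)/c
Divide: ((-6*c - 25)/(c^2 + 5*c)) · (c/(c + 6)) = (-6*c - 25)/(c^2 + 11*c + 30)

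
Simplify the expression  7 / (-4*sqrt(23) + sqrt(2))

(-28*sqrt(23) - 7*sqrt(2))/366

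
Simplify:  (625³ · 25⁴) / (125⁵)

625³ = 5^12; 25⁴ = 5^8; 125⁵ = 5^15
Combine exponents: 5^5

5^5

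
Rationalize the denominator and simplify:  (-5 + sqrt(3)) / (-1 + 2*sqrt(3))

(-9*sqrt(3) + 1)/11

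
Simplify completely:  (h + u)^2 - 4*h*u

(h - u)^2

Expand the square and combine the 4*h*u term.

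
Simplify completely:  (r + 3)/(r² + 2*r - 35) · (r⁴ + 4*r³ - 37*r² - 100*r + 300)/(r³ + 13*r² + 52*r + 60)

(r² + r - 6)/(r² + 9*r + 14)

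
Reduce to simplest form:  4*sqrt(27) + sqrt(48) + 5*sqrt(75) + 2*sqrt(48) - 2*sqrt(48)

41*sqrt(3)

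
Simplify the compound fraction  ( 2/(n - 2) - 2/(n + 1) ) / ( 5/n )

Numerator: 2/(n - 2) - 2/(n + 1) = 6/(n² - n - 2)
Denominator: 5/n = 5/n
Divide: (6/(n² - n - 2)) · (n/5) = 6*n/(5*n² - 5*n - 10)

6*n/(5*n² - 5*n - 10)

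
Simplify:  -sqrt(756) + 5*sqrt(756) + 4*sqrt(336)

40*sqrt(21)

sqrt(756) = 6*sqrt(21); 5*sqrt(756) = 30*sqrt(21); 4*sqrt(336) = 16*sqrt(21)
Combine: (-6 + 30 + 16)·sqrt(21) = 40*sqrt(21)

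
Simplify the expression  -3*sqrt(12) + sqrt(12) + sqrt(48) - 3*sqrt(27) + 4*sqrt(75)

3*sqrt(12) = 6*sqrt(3); sqrt(12) = 2*sqrt(3); sqrt(48) = 4*sqrt(3); 3*sqrt(27) = 9*sqrt(3); 4*sqrt(75) = 20*sqrt(3)
Combine: (-6 + 2 + 4 - 9 + 20)·sqrt(3) = 11*sqrt(3)

11*sqrt(3)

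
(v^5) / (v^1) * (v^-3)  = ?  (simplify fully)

v

Quotient: v^4
Multiply by (v^-3): add exponents.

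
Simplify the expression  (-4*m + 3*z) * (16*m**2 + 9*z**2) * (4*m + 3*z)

Pair the conjugate factors: ((3*z)+(4*m))((3*z)-(4*m)) = -16*m**2 + 9*z**2, then repeat with the next factor.

-256*m**4 + 81*z**4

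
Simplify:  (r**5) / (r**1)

r**4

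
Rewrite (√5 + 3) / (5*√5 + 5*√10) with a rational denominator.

(-3*√5 - 5 + 5*√2 + 3*√10)/25

Multiply numerator and denominator by -5*√10 + 5*√5.
Denominator becomes -125; numerator becomes -15*√10 - 25*√2 + 25 + 15*√5.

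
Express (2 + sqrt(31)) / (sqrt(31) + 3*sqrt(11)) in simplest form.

Multiply numerator and denominator by -3*sqrt(11) + sqrt(31).
Denominator becomes -68; numerator becomes -3*sqrt(341) - 6*sqrt(11) + 2*sqrt(31) + 31.

(-31 - 2*sqrt(31) + 6*sqrt(11) + 3*sqrt(341))/68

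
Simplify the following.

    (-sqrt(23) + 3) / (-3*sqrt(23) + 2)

(-sqrt(23) + 9)/29

Multiply numerator and denominator by 2 + 3*sqrt(23).
Denominator becomes -203; numerator becomes -63 + 7*sqrt(23).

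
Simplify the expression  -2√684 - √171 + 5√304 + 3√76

2√684 = 12*√19; √171 = 3*√19; 5√304 = 20*√19; 3√76 = 6*√19
Combine: (-12 - 3 + 20 + 6)·√19 = 11*√19

11*√19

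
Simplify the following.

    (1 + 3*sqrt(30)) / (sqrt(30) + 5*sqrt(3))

(-90 - sqrt(30) + 5*sqrt(3) + 45*sqrt(10))/45

Multiply numerator and denominator by -5*sqrt(3) + sqrt(30).
Denominator becomes -45; numerator becomes -45*sqrt(10) - 5*sqrt(3) + sqrt(30) + 90.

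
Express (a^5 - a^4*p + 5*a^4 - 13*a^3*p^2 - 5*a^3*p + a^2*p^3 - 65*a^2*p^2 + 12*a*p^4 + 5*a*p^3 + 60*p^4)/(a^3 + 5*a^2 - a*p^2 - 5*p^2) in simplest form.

Factor: a^5 - a^4*p + 5*a^4 - 13*a^3*p^2 - 5*a^3*p + a^2*p^3 - 65*a^2*p^2 + 12*a*p^4 + 5*a*p^3 + 60*p^4 = (a + p)*(a - 4*p)*(a + 5)*(a + 3*p)*(a - p);  a^3 + 5*a^2 - a*p^2 - 5*p^2 = (a - p)*(a + 5)*(a + p)
Cancel the common factors (a - p), (a + p), (a + 5).

a^2 - a*p - 12*p^2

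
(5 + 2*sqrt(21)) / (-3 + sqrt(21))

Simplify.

Multiply numerator and denominator by -sqrt(21) - 3.
Denominator becomes -12; numerator becomes -57 - 11*sqrt(21).

(11*sqrt(21) + 57)/12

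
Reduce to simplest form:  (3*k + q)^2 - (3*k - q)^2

12*k*q

Only the odd-power cross terms survive.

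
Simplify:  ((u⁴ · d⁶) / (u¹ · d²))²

d⁸*u⁶

Inside the bracket: u³ · d⁴
Raise to the power 2: u⁶ · d⁸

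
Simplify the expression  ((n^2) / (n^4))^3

n^(-6)

Inside the bracket: (n^-2)
Raise to the power 3: (n^-6)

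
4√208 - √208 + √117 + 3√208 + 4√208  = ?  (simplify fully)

4√208 = 16*√13; √208 = 4*√13; √117 = 3*√13; 3√208 = 12*√13; 4√208 = 16*√13
Combine: (16 - 4 + 3 + 12 + 16)·√13 = 43*√13

43*√13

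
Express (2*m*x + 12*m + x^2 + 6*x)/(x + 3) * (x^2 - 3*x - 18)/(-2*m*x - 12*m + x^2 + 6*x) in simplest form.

Factor: 2*m*x + 12*m + x^2 + 6*x = (x + 6)*(2*m + x);  x^2 - 3*x - 18 = (x + 3)*(x - 6);  -2*m*x - 12*m + x^2 + 6*x = (-2*m + x)*(x + 6)
Cancel the common factors (x + 6), (x + 3).

(2*m*x - 12*m + x^2 - 6*x)/(-2*m + x)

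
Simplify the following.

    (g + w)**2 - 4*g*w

(g - w)**2

After expansion: g**2 - 2*g*w + w**2 — a perfect-square trinomial.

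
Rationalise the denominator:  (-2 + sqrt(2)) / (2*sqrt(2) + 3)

-10 + 7*sqrt(2)

Multiply numerator and denominator by -2*sqrt(2) + 3.
Denominator becomes 1; numerator becomes -10 + 7*sqrt(2).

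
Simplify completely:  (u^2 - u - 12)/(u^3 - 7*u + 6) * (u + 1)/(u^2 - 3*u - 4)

Factor: u^2 - u - 12 = (u - 4)*(u + 3);  u^3 - 7*u + 6 = (u - 1)*(u + 3)*(u - 2);  u^2 - 3*u - 4 = (u - 4)*(u + 1)
Cancel the common factors (u + 3), (u - 4), (u + 1).

1/(u^2 - 3*u + 2)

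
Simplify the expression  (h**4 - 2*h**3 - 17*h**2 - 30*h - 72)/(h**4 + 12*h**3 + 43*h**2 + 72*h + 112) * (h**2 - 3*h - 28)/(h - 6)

(h**2 - 4*h - 21)/(h + 7)

Factor: h**4 - 2*h**3 - 17*h**2 - 30*h - 72 = (h + 3)*(h - 6)*(h**2 + h + 4);  h**4 + 12*h**3 + 43*h**2 + 72*h + 112 = (h**2 + h + 4)*(h + 7)*(h + 4);  h**2 - 3*h - 28 = (h + 4)*(h - 7)
Cancel the common factors (h**2 + h + 4), (h - 6), (h + 4).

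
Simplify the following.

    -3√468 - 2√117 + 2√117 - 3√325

-33*√13

3√468 = 18*√13; 2√117 = 6*√13; 2√117 = 6*√13; 3√325 = 15*√13
Combine: (-18 - 6 + 6 - 15)·√13 = -33*√13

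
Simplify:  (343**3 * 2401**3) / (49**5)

7**11

343**3 = 7**9; 2401**3 = 7**12; 49**5 = 7**10
Combine exponents: 7**11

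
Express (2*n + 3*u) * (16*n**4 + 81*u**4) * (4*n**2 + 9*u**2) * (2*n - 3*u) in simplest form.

Pair the conjugate factors: ((2*n)+(3*u))((2*n)-(3*u)) = 4*n**2 - 9*u**2, then repeat with the next factor.

256*n**8 - 6561*u**8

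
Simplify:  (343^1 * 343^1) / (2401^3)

343^1 = 7^3; 343^1 = 7^3; 2401^3 = 7^12
Combine exponents: 7^(-6)

7^(-6)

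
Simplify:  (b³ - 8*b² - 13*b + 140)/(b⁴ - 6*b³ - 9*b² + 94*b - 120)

Factor: b³ - 8*b² - 13*b + 140 = (b - 5)·(b + 4)·(b - 7);  b⁴ - 6*b³ - 9*b² + 94*b - 120 = (b - 2)·(b + 4)·(b - 5)·(b - 3)
Cancel the common factors (b - 5), (b + 4).

(b - 7)/(b² - 5*b + 6)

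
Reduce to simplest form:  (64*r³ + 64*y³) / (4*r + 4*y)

16*r² - 16*r*y + 16*y²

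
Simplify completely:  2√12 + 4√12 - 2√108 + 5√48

20*√3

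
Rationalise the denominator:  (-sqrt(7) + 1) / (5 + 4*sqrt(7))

(-11 + 3*sqrt(7))/29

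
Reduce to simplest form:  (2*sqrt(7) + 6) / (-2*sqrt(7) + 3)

Multiply numerator and denominator by 3 + 2*sqrt(7).
Denominator becomes -19; numerator becomes 46 + 18*sqrt(7).

(-18*sqrt(7) - 46)/19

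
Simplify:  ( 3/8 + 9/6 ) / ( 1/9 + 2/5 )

675/184

Numerator: 3/8 + 9/6 = 15/8
Denominator: 1/9 + 2/5 = 23/45
Divide: (15/8) · (45/23) = 675/184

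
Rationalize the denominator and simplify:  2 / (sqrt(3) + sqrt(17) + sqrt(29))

(-4*sqrt(1479) - 18*sqrt(29) + 30*sqrt(17) + 86*sqrt(3))/123

Group as (sqrt(17) + sqrt(29)) + sqrt(3); multiply by (sqrt(17) + sqrt(29)) - sqrt(3), then rationalise the remaining surd.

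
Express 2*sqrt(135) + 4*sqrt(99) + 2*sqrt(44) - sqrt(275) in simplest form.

6*sqrt(15) + 11*sqrt(11)

2*sqrt(135) = 6*sqrt(15); 4*sqrt(99) = 12*sqrt(11); 2*sqrt(44) = 4*sqrt(11); sqrt(275) = 5*sqrt(11)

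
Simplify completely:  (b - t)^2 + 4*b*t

After expansion: b^2 + 2*b*t + t^2 — a perfect-square trinomial.

(b + t)^2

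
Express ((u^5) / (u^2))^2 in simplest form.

u^6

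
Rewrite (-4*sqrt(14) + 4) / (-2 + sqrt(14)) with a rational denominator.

(-24 - 2*sqrt(14))/5

Multiply numerator and denominator by -sqrt(14) - 2.
Denominator becomes -10; numerator becomes 4*sqrt(14) + 48.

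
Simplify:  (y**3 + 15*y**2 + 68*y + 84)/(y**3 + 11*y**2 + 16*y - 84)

(y + 2)/(y - 2)

Factor: y**3 + 15*y**2 + 68*y + 84 = (y + 2)*(y + 7)*(y + 6);  y**3 + 11*y**2 + 16*y - 84 = (y + 7)*(y + 6)*(y - 2)
Cancel the common factors (y + 7), (y + 6).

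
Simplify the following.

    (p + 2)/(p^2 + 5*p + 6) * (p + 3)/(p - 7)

1/(p - 7)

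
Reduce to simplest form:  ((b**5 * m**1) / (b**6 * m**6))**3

1/(b**3*m**15)

Inside the bracket: (b**-1) * (m**-5)
Raise to the power 3: (b**-3) * (m**-15)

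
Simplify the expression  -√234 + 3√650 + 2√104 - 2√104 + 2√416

√234 = 3*√26; 3√650 = 15*√26; 2√104 = 4*√26; 2√104 = 4*√26; 2√416 = 8*√26
Combine: (-3 + 15 + 4 - 4 + 8)·√26 = 20*√26

20*√26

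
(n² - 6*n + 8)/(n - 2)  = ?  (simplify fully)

n - 4

Factor: n² - 6*n + 8 = (n - 4)·(n - 2)
Cancel the common factor (n - 2).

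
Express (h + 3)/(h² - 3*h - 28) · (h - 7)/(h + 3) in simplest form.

1/(h + 4)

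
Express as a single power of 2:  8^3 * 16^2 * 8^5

2^32

8^3 = 2^9; 16^2 = 2^8; 8^5 = 2^15
Combine exponents: 2^32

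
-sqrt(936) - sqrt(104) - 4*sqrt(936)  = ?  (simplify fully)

-32*sqrt(26)

sqrt(936) = 6*sqrt(26); sqrt(104) = 2*sqrt(26); 4*sqrt(936) = 24*sqrt(26)
Combine: (-6 - 2 - 24)·sqrt(26) = -32*sqrt(26)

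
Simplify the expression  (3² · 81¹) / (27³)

3^(-3)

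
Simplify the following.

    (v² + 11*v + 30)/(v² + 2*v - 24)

(v + 5)/(v - 4)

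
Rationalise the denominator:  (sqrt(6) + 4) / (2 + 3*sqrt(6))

Multiply numerator and denominator by -3*sqrt(6) + 2.
Denominator becomes -50; numerator becomes -10*sqrt(6) - 10.

(1 + sqrt(6))/5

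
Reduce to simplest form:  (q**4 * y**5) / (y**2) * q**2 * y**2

q**6*y**5

Quotient: q**4 * y**3
Multiply by q**2 * y**2: add exponents.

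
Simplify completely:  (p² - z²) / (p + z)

p - z

Difference of squares: factor out (p + z).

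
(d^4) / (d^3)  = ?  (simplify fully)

Quotient: d^1

d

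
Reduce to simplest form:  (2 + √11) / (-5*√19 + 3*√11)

(-5*√209 - 10*√19 - 33 - 6*√11)/376

Multiply numerator and denominator by 3*√11 + 5*√19.
Denominator becomes -376; numerator becomes 6*√11 + 33 + 10*√19 + 5*√209.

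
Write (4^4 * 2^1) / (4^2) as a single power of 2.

4^4 = 2^8; 2^1 = 2^1; 4^2 = 2^4
Combine exponents: 2^5

2^5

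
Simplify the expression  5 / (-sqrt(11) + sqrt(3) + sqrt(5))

(15*sqrt(11) + 45*sqrt(5) + 65*sqrt(3) + 10*sqrt(165))/51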